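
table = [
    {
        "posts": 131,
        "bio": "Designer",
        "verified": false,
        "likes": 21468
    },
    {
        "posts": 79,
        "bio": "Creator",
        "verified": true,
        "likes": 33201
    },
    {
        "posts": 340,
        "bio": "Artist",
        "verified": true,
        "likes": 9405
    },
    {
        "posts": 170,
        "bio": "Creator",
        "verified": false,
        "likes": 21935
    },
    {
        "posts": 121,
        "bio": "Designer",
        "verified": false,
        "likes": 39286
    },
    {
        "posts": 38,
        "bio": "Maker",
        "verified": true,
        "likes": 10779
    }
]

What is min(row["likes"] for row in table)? 9405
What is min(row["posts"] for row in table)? 38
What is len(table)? 6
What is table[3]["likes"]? 21935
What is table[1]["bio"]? "Creator"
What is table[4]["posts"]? 121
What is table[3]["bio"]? "Creator"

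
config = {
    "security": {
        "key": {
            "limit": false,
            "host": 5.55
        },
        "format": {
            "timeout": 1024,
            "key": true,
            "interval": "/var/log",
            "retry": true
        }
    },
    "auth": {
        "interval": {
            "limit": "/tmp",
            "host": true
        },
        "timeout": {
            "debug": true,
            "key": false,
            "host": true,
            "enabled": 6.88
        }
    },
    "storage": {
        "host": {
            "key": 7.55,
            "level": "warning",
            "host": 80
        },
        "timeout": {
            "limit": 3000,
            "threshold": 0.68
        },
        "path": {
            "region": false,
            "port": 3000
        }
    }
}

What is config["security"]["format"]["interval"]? "/var/log"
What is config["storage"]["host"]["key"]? 7.55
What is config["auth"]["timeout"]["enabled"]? 6.88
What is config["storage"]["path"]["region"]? False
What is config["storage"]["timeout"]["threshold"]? 0.68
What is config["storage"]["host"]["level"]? "warning"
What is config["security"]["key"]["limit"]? False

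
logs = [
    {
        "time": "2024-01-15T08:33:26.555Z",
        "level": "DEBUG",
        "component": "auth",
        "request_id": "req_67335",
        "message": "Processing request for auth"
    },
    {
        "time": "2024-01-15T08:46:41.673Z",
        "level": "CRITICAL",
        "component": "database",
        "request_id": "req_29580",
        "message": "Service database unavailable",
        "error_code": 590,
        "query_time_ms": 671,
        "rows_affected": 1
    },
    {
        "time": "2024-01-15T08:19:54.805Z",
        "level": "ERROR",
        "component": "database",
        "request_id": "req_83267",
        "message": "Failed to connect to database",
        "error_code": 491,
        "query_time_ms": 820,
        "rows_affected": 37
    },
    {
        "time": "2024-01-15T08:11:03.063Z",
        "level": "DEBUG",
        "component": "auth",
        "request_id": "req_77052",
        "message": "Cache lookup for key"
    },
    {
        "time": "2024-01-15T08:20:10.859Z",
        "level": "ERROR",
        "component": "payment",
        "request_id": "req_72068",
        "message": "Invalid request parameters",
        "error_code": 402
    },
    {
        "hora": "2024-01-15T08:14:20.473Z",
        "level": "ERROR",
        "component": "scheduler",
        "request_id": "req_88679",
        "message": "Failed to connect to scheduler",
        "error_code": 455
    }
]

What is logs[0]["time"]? "2024-01-15T08:33:26.555Z"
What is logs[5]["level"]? "ERROR"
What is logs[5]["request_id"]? "req_88679"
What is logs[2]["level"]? "ERROR"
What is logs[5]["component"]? "scheduler"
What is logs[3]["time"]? "2024-01-15T08:11:03.063Z"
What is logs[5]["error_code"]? 455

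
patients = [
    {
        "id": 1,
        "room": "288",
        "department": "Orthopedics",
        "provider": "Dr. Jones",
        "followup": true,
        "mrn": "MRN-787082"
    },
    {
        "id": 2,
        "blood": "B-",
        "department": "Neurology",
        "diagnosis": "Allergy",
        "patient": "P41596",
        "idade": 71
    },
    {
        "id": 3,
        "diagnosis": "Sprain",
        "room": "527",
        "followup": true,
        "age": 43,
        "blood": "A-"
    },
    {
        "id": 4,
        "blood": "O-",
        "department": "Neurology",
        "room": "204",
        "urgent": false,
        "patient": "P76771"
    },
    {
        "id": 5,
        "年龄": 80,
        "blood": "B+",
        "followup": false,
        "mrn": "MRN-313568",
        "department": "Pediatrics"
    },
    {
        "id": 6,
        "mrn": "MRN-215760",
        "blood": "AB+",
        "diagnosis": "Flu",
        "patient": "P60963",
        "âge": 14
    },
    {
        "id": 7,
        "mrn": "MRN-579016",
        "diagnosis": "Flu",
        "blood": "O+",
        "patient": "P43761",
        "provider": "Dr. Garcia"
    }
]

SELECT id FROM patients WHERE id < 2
[1]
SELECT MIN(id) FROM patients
1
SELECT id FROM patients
[1, 2, 3, 4, 5, 6, 7]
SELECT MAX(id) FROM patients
7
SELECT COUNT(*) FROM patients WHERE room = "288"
1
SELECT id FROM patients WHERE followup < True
[5]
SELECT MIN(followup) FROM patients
False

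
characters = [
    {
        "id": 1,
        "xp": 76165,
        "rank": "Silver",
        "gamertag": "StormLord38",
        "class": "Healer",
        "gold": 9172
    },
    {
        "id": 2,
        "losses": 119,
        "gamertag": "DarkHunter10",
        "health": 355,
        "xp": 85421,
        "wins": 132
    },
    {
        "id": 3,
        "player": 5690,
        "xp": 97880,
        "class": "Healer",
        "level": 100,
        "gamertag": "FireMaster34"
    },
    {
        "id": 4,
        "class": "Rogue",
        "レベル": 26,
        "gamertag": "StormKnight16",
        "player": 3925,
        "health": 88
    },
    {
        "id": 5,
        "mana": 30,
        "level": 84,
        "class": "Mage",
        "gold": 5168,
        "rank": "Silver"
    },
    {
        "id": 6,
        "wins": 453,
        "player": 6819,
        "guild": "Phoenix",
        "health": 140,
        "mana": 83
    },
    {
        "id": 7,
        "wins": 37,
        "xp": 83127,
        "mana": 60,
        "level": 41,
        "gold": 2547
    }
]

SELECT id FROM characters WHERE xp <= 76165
[1]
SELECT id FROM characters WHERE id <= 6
[1, 2, 3, 4, 5, 6]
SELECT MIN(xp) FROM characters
76165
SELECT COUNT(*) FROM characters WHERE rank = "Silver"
2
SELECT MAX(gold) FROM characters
9172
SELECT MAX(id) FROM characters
7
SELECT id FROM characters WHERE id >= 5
[5, 6, 7]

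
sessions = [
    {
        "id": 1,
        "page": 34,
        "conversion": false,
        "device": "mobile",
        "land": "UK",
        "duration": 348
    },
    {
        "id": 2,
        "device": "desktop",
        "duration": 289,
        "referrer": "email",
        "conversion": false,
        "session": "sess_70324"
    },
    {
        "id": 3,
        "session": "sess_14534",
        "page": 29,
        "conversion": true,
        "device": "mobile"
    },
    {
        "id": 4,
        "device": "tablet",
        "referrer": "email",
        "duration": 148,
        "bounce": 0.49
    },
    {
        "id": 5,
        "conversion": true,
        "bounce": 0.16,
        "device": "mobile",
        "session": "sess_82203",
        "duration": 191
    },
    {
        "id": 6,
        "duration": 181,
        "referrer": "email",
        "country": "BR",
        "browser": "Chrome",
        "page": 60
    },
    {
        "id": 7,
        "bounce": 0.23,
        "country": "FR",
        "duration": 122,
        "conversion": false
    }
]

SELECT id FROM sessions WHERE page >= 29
[1, 3, 6]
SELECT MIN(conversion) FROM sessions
False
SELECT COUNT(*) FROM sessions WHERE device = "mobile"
3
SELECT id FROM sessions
[1, 2, 3, 4, 5, 6, 7]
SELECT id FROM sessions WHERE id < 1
[]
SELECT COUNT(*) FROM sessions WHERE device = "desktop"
1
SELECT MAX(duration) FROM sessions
348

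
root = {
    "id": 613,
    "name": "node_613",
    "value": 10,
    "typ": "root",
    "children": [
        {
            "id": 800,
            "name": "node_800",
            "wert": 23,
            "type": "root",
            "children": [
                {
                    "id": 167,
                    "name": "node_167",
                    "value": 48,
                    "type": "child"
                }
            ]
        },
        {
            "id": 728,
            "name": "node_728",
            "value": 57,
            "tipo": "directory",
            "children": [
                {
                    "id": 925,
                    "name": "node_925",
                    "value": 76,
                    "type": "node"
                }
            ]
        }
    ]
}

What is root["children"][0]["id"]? 800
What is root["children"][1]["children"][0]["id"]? 925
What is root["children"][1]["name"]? "node_728"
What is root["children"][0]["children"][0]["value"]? 48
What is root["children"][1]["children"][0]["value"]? 76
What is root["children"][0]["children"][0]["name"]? "node_167"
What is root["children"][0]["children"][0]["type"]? "child"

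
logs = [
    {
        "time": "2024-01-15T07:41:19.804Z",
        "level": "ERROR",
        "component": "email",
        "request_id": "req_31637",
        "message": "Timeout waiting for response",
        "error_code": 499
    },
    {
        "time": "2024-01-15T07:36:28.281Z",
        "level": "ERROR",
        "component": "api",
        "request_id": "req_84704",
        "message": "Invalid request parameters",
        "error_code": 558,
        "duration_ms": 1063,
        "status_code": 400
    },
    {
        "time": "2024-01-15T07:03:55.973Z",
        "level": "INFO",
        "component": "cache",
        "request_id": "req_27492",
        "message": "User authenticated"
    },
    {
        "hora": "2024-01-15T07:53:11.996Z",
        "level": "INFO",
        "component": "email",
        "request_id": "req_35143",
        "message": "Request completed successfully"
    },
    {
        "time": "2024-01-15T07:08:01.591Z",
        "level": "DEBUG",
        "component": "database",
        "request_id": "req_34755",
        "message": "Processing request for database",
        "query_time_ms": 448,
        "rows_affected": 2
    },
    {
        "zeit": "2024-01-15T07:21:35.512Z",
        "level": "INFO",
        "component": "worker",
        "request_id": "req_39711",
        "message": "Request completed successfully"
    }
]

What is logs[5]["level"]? "INFO"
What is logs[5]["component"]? "worker"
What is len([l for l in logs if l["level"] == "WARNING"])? 0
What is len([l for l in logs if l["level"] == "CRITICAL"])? 0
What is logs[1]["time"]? "2024-01-15T07:36:28.281Z"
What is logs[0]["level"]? "ERROR"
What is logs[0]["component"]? "email"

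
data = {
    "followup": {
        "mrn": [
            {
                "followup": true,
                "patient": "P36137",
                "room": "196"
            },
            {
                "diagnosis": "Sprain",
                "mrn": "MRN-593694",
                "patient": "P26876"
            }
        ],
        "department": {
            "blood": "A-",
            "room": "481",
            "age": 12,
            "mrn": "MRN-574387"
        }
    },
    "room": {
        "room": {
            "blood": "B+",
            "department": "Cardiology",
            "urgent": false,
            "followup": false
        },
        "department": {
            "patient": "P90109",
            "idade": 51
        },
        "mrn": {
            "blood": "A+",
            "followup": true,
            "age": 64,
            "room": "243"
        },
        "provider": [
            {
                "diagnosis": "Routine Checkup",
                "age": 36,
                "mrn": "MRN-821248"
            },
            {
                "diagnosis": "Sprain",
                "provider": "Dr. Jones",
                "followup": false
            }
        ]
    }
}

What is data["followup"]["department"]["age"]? 12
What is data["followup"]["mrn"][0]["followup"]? True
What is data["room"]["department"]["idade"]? 51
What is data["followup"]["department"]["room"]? "481"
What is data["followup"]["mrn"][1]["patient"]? "P26876"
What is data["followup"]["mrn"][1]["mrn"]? "MRN-593694"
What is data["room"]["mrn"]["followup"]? True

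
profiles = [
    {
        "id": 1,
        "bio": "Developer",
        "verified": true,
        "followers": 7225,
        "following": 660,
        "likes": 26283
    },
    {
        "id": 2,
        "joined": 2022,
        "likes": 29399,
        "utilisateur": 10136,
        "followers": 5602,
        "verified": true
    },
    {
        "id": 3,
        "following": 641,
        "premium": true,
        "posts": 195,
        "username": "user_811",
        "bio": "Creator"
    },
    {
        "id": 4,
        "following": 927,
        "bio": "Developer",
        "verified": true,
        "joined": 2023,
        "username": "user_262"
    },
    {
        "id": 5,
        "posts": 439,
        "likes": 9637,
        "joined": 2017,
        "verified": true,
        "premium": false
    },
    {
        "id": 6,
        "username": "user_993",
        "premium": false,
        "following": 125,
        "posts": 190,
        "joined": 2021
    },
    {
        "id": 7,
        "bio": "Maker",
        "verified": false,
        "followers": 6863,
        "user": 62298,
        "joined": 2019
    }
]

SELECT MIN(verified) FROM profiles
False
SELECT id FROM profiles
[1, 2, 3, 4, 5, 6, 7]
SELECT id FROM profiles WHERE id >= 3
[3, 4, 5, 6, 7]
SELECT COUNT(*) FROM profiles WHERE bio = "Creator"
1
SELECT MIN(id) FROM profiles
1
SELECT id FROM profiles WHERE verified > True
[]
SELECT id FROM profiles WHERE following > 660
[4]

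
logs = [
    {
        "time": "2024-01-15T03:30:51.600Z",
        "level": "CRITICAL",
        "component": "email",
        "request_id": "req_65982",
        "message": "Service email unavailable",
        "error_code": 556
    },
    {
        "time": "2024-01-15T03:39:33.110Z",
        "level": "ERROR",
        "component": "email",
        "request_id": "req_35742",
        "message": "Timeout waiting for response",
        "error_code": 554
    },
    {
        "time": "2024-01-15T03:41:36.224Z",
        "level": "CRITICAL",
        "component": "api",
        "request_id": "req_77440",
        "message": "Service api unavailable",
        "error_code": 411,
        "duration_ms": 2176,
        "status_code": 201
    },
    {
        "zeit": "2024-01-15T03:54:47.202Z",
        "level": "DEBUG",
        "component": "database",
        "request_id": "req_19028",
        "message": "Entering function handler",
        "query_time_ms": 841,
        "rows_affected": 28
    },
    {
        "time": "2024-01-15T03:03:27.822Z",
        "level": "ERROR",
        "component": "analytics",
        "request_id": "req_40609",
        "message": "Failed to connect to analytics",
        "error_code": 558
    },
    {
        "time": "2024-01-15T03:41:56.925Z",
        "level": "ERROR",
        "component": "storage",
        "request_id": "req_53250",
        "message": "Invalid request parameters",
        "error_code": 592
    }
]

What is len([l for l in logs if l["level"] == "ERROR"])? 3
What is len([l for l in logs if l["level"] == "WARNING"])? 0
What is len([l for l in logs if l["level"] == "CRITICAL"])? 2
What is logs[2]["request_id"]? "req_77440"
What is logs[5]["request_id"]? "req_53250"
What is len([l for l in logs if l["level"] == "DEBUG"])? 1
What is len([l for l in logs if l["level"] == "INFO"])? 0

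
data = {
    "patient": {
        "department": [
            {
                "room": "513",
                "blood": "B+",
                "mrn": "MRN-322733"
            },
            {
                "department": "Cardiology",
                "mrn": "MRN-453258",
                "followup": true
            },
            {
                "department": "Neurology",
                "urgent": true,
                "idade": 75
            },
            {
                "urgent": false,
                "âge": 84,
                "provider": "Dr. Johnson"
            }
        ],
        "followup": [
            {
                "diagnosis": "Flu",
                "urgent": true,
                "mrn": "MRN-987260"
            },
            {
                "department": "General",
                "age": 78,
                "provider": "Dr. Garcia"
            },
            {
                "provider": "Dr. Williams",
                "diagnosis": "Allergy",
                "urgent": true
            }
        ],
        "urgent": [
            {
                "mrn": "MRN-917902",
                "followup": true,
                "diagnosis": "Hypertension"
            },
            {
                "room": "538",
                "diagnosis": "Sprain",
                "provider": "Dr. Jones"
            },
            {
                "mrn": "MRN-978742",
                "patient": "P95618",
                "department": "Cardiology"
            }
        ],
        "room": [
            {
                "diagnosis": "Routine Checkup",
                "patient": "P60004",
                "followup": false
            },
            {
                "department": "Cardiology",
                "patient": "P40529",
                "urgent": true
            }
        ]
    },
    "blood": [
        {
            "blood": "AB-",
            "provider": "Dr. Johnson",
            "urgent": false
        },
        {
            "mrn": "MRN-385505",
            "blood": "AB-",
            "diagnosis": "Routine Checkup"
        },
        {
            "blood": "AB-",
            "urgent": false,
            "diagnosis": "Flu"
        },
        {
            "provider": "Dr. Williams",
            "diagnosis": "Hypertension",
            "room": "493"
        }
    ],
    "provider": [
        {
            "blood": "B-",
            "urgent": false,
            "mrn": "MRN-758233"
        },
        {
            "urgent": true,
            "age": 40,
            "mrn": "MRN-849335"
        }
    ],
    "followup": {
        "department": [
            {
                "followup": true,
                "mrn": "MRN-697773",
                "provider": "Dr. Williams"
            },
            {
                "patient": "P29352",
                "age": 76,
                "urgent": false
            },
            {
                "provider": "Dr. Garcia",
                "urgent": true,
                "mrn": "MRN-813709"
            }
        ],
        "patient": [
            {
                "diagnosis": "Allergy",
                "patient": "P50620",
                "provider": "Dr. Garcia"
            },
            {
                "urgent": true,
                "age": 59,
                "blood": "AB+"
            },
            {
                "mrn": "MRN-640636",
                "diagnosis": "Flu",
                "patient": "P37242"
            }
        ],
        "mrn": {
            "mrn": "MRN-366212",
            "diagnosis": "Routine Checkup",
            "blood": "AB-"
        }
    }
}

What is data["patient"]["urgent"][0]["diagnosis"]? "Hypertension"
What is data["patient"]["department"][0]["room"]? "513"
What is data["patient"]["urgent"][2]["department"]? "Cardiology"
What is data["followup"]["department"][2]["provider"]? "Dr. Garcia"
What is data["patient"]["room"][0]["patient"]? "P60004"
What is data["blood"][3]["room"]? "493"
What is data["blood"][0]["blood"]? "AB-"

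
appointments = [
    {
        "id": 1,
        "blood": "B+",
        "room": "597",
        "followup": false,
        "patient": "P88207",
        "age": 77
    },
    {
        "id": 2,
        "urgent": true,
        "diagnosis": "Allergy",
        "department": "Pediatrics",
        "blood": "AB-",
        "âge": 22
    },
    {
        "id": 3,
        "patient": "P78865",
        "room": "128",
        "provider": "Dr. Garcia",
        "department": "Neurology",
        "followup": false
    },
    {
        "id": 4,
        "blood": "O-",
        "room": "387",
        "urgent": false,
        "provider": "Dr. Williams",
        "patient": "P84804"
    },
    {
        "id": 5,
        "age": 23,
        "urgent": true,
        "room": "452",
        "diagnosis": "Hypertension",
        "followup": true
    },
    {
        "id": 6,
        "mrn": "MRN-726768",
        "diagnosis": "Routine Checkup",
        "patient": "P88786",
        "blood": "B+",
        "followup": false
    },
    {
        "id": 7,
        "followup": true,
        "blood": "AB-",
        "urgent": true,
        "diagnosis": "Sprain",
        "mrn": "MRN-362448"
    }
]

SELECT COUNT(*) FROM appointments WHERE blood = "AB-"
2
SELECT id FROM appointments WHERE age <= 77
[1, 5]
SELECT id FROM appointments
[1, 2, 3, 4, 5, 6, 7]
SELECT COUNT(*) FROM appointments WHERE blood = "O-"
1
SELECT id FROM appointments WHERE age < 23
[]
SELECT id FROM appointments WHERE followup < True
[1, 3, 6]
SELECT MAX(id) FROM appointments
7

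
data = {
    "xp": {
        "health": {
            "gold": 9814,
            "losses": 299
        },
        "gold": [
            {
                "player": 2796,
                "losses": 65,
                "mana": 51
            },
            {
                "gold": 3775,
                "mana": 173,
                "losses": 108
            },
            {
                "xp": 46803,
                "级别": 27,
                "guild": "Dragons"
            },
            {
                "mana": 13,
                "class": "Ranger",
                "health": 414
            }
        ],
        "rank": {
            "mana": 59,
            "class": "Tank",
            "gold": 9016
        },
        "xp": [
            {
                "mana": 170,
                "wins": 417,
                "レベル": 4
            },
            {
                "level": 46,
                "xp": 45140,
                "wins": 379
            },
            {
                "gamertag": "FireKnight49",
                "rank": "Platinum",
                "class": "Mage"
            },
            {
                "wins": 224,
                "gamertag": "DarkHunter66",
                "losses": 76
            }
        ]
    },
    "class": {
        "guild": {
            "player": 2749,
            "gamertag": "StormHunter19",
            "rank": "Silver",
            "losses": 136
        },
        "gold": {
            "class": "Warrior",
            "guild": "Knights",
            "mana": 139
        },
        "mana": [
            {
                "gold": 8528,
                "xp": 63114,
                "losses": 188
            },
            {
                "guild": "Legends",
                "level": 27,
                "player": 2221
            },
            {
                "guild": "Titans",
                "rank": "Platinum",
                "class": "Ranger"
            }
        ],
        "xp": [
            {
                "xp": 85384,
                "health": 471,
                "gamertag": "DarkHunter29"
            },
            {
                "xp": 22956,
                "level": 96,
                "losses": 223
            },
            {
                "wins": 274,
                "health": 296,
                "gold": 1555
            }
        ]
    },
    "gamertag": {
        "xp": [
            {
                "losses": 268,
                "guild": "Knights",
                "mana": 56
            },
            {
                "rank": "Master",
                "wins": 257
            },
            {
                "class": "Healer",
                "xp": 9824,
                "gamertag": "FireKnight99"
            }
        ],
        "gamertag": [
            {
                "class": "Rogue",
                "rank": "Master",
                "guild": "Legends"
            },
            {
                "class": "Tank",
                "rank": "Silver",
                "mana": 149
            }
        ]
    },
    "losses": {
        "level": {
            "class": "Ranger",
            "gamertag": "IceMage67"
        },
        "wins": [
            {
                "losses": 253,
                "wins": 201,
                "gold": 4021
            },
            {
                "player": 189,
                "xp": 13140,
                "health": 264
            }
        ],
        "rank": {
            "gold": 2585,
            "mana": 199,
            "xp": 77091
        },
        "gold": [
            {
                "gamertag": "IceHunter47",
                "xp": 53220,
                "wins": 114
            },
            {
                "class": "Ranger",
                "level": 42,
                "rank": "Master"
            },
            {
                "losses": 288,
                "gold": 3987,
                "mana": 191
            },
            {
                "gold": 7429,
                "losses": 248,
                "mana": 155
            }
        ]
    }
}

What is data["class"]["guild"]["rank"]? "Silver"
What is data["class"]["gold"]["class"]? "Warrior"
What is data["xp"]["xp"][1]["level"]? 46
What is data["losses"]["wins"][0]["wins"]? 201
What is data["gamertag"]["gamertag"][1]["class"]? "Tank"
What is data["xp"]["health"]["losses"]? 299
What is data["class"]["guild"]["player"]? 2749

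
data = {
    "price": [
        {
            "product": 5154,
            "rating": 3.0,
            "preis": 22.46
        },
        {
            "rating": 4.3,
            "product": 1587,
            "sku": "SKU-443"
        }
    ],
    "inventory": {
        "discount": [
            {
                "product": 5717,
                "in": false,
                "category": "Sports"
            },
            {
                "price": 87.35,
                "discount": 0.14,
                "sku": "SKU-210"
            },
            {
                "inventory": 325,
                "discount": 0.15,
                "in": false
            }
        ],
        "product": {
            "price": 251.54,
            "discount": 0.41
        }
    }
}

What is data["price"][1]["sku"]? "SKU-443"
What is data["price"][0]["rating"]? 3.0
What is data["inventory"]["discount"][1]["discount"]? 0.14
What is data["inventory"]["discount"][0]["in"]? False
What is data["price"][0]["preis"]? 22.46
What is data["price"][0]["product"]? 5154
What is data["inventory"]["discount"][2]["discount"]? 0.15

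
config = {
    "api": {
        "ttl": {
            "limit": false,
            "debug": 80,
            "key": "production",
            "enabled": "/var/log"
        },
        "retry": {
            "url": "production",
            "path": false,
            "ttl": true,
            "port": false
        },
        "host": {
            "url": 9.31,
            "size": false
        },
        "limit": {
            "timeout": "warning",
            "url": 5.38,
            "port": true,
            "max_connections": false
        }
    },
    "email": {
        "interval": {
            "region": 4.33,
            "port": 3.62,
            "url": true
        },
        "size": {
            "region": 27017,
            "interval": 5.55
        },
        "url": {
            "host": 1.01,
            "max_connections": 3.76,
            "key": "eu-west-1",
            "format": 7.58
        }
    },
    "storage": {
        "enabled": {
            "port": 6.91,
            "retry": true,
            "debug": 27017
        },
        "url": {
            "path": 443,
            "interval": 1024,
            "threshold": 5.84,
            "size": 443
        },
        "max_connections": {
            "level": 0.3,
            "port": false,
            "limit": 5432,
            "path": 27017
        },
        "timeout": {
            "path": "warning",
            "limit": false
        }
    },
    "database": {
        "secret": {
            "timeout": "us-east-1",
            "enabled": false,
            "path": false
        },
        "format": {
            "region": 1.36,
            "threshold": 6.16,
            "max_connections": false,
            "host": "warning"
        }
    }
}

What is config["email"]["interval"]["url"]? True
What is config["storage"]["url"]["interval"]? 1024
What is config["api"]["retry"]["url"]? "production"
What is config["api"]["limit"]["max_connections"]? False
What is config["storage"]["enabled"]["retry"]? True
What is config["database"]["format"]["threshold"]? 6.16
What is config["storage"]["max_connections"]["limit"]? 5432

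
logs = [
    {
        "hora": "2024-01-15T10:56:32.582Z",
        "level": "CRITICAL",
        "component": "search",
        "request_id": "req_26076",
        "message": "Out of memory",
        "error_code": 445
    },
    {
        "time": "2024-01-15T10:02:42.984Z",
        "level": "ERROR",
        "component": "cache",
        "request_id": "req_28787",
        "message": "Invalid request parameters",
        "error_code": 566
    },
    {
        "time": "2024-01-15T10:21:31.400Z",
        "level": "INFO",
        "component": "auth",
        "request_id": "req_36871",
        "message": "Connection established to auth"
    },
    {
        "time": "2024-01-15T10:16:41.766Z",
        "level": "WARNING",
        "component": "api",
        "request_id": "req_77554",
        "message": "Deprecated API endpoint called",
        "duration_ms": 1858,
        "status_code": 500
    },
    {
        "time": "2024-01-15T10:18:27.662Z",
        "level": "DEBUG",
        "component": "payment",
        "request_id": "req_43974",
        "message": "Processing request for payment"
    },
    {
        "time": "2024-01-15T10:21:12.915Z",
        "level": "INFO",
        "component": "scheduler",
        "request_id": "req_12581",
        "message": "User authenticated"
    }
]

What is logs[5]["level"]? "INFO"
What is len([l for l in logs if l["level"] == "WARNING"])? 1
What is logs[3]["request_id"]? "req_77554"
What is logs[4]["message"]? "Processing request for payment"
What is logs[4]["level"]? "DEBUG"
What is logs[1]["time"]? "2024-01-15T10:02:42.984Z"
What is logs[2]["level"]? "INFO"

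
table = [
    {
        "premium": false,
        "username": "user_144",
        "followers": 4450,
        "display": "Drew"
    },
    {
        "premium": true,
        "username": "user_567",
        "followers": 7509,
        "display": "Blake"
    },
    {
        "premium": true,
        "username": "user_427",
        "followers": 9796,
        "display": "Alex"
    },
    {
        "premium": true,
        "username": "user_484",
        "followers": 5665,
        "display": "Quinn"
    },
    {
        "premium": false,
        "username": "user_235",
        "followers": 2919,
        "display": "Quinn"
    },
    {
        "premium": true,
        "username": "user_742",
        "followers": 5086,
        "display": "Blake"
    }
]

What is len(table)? 6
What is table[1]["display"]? "Blake"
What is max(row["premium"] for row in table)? True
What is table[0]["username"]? "user_144"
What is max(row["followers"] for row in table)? 9796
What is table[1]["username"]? "user_567"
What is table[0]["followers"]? 4450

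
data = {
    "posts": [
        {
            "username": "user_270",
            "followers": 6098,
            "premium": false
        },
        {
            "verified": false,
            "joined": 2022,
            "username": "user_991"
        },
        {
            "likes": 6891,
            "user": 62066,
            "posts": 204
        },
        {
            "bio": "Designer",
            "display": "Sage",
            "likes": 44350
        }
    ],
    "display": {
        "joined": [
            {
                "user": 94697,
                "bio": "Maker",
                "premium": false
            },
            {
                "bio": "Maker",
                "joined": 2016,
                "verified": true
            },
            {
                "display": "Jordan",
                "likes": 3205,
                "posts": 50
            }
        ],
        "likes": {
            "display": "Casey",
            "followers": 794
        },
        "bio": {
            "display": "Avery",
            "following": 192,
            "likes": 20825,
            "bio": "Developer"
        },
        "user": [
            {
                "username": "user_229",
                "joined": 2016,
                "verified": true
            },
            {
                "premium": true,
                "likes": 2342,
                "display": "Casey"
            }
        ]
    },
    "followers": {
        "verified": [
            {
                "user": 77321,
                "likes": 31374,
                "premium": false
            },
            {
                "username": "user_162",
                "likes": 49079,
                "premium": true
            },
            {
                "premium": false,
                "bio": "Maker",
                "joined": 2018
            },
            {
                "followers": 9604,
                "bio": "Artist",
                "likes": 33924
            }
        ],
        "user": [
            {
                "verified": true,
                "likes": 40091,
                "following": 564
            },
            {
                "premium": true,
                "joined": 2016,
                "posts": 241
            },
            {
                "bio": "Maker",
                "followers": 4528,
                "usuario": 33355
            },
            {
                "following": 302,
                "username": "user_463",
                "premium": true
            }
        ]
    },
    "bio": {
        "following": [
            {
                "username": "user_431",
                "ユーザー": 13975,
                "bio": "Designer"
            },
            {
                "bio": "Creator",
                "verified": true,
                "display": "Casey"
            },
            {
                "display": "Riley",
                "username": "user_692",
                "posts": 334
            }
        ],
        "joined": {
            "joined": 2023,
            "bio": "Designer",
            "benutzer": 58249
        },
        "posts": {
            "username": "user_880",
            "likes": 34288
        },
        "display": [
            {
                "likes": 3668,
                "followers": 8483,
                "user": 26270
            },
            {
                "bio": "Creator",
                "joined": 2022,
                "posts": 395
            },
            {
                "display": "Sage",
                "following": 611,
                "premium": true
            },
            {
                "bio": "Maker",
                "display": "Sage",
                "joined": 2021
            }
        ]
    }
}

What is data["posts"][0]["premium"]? False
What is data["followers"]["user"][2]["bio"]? "Maker"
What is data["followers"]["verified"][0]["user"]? 77321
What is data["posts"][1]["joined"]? 2022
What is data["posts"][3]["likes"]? 44350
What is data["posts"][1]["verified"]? False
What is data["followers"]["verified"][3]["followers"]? 9604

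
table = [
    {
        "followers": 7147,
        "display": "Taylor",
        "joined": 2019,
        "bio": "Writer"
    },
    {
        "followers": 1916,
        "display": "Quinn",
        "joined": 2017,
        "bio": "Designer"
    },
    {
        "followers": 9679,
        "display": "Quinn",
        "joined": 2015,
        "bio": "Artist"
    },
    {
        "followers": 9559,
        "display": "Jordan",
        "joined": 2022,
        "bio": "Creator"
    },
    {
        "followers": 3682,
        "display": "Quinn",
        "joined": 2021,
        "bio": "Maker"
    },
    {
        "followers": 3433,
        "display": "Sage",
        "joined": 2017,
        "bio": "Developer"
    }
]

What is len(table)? 6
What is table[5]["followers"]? 3433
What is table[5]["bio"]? "Developer"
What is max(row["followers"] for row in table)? 9679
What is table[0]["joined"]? 2019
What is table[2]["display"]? "Quinn"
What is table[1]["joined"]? 2017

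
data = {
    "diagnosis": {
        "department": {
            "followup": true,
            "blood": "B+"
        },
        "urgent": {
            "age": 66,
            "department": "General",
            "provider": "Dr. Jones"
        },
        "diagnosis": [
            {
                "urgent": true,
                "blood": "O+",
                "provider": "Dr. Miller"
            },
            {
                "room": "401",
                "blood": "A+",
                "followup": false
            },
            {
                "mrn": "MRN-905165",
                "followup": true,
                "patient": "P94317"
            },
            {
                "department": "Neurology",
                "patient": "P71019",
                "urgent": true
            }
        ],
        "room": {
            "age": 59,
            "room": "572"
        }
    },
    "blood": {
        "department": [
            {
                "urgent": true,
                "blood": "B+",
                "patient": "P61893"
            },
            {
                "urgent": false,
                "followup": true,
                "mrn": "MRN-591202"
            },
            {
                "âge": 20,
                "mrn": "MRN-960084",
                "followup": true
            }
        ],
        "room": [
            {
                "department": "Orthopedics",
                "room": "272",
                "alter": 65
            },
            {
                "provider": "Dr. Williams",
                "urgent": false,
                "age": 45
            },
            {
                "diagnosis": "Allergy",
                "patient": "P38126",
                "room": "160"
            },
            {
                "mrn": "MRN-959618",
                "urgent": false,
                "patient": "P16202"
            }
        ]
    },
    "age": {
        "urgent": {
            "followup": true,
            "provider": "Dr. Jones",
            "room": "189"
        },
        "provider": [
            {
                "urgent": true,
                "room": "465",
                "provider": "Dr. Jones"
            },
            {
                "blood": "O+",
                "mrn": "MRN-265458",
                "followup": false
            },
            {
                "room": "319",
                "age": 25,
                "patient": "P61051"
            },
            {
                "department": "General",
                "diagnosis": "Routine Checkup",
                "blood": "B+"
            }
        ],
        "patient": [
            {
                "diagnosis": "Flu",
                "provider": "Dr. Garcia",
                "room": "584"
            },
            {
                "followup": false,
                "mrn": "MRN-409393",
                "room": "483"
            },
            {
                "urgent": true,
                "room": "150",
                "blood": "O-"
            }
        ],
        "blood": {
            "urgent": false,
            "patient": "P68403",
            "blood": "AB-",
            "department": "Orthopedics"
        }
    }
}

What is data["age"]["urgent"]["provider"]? "Dr. Jones"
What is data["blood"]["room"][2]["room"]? "160"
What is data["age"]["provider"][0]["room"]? "465"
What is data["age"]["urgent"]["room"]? "189"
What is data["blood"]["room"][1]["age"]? 45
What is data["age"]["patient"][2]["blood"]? "O-"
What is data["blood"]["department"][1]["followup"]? True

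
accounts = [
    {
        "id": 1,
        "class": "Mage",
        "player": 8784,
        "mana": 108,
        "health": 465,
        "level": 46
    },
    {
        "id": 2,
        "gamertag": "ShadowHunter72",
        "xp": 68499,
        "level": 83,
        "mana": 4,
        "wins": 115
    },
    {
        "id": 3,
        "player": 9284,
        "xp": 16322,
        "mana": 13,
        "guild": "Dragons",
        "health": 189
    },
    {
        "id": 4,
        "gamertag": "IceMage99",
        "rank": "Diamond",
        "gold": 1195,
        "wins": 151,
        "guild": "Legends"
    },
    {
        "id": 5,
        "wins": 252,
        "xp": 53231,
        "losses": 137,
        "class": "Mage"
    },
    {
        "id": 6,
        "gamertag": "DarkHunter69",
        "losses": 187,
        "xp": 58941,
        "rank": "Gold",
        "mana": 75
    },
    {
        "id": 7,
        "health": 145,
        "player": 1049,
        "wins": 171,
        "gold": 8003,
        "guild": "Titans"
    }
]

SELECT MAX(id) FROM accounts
7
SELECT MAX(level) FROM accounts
83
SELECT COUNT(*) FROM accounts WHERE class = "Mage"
2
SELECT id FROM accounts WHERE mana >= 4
[1, 2, 3, 6]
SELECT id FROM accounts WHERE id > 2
[3, 4, 5, 6, 7]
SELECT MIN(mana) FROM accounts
4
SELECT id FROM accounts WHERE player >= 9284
[3]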